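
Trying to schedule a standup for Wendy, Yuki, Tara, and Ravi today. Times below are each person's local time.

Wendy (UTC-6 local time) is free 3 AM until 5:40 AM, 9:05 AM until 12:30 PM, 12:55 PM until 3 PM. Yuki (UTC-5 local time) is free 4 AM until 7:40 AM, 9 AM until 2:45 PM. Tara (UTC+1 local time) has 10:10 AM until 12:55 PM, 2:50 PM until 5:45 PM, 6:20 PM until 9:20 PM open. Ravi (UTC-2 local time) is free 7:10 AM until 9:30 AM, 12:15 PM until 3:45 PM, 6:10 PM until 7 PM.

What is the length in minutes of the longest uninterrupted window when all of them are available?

Wendy in UTC: 09:00-11:40, 15:05-18:30, 18:55-21:00 (add 6h to convert from UTC-6).
Yuki in UTC: 09:00-12:40, 14:00-19:45 (add 5h to convert from UTC-5).
Tara in UTC: 09:10-11:55, 13:50-16:45, 17:20-20:20 (subtract 1h to convert from UTC+1).
Ravi in UTC: 09:10-11:30, 14:15-17:45, 20:10-21:00 (add 2h to convert from UTC-2).
Wendy ∩ Yuki: 09:00-11:40, 15:05-18:30, 18:55-19:45.
Wendy ∩ Yuki ∩ Tara: 09:10-11:40, 15:05-16:45, 17:20-18:30, 18:55-19:45.
Wendy ∩ Yuki ∩ Tara ∩ Ravi: 09:10-11:30, 15:05-16:45, 17:20-17:45.
So the common availability across everyone is 09:10-11:30, 15:05-16:45, 17:20-17:45.
The longest is 09:10-11:30 at 140 minutes.

140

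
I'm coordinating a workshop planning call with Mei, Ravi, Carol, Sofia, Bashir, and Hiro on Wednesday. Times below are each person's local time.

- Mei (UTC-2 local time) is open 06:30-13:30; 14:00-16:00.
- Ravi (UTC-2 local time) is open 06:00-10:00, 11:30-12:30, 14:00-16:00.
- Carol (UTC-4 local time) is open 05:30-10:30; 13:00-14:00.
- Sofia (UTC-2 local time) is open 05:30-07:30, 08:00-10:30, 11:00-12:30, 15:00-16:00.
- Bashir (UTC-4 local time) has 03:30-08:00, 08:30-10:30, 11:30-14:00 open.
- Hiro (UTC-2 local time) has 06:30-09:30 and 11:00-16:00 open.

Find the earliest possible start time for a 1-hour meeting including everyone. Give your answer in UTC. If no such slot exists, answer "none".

10:00

Mei in UTC: 08:30-15:30, 16:00-18:00 (add 2h to convert from UTC-2).
Ravi in UTC: 08:00-12:00, 13:30-14:30, 16:00-18:00 (add 2h to convert from UTC-2).
Carol in UTC: 09:30-14:30, 17:00-18:00 (add 4h to convert from UTC-4).
Sofia in UTC: 07:30-09:30, 10:00-12:30, 13:00-14:30, 17:00-18:00 (add 2h to convert from UTC-2).
Bashir in UTC: 07:30-12:00, 12:30-14:30, 15:30-18:00 (add 4h to convert from UTC-4).
Hiro in UTC: 08:30-11:30, 13:00-18:00 (add 2h to convert from UTC-2).
Mei ∩ Ravi: 08:30-12:00, 13:30-14:30, 16:00-18:00.
Mei ∩ Ravi ∩ Carol: 09:30-12:00, 13:30-14:30, 17:00-18:00.
Mei ∩ Ravi ∩ Carol ∩ Sofia: 10:00-12:00, 13:30-14:30, 17:00-18:00.
Mei ∩ Ravi ∩ Carol ∩ Sofia ∩ Bashir: 10:00-12:00, 13:30-14:30, 17:00-18:00.
Mei ∩ Ravi ∩ Carol ∩ Sofia ∩ Bashir ∩ Hiro: 10:00-11:30, 13:30-14:30, 17:00-18:00.
The first common window of at least 60 minutes is 10:00-11:30, so the earliest start is 10:00.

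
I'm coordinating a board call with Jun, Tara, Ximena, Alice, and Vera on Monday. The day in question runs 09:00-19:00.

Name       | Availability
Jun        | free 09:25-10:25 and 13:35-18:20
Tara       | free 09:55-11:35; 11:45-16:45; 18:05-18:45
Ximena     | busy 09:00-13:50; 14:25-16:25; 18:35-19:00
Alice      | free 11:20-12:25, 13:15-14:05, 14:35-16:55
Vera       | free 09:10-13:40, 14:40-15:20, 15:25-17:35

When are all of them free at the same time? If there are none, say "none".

16:25-16:45

Jun free: 09:25-10:25, 13:35-18:20.
Tara free: 09:55-11:35, 11:45-16:45, 18:05-18:45.
Ximena free: 13:50-14:25, 16:25-18:35 (invert busy blocks within the working day).
Alice free: 11:20-12:25, 13:15-14:05, 14:35-16:55.
Vera free: 09:10-13:40, 14:40-15:20, 15:25-17:35.
Jun ∩ Tara: 09:55-10:25, 13:35-16:45, 18:05-18:20.
Jun ∩ Tara ∩ Ximena: 13:50-14:25, 16:25-16:45, 18:05-18:20.
Jun ∩ Tara ∩ Ximena ∩ Alice: 13:50-14:05, 16:25-16:45.
Jun ∩ Tara ∩ Ximena ∩ Alice ∩ Vera: 16:25-16:45.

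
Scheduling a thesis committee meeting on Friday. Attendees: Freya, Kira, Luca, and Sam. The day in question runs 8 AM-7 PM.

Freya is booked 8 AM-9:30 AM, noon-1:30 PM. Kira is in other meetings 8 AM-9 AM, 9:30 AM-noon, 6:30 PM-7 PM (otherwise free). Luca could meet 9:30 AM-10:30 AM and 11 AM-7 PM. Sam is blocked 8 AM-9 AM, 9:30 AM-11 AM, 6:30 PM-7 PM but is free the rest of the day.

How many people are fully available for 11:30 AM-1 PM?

Freya free: 09:30-12:00, 13:30-19:00 (invert busy blocks within the working day).
Kira free: 09:00-09:30, 12:00-18:30 (invert busy blocks within the working day).
Luca free: 09:30-10:30, 11:00-19:00.
Sam free: 09:00-09:30, 11:00-18:30 (invert busy blocks within the working day).
Luca and Sam can make the full 11:30-13:00 slot — that's 2.

2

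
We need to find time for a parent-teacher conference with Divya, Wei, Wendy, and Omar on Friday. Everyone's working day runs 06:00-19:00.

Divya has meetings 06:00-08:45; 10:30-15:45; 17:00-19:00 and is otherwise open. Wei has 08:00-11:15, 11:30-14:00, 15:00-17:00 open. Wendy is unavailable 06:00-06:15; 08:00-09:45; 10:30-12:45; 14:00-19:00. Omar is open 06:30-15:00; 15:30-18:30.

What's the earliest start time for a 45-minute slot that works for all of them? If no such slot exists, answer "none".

09:45

Divya free: 08:45-10:30, 15:45-17:00 (invert busy blocks within the working day).
Wei free: 08:00-11:15, 11:30-14:00, 15:00-17:00.
Wendy free: 06:15-08:00, 09:45-10:30, 12:45-14:00 (invert busy blocks within the working day).
Omar free: 06:30-15:00, 15:30-18:30.
Divya ∩ Wei: 08:45-10:30, 15:45-17:00.
Divya ∩ Wei ∩ Wendy: 09:45-10:30.
Divya ∩ Wei ∩ Wendy ∩ Omar: 09:45-10:30.
The first common window of at least 45 minutes is 09:45-10:30, so the earliest start is 09:45.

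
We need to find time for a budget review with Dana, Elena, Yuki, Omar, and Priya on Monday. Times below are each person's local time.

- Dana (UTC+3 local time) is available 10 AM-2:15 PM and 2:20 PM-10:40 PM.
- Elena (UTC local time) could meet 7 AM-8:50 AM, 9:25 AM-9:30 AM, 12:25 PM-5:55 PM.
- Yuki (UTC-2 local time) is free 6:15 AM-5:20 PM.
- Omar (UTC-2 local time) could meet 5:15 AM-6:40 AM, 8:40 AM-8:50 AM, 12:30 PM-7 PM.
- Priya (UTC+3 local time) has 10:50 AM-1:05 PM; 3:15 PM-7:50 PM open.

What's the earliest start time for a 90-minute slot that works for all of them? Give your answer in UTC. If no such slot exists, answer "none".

14:30

Dana in UTC: 07:00-11:15, 11:20-19:40 (subtract 3h to convert from UTC+3).
Elena in UTC: 07:00-08:50, 09:25-09:30, 12:25-17:55.
Yuki in UTC: 08:15-19:20 (add 2h to convert from UTC-2).
Omar in UTC: 07:15-08:40, 10:40-10:50, 14:30-21:00 (add 2h to convert from UTC-2).
Priya in UTC: 07:50-10:05, 12:15-16:50 (subtract 3h to convert from UTC+3).
Dana ∩ Elena: 07:00-08:50, 09:25-09:30, 12:25-17:55.
Dana ∩ Elena ∩ Yuki: 08:15-08:50, 09:25-09:30, 12:25-17:55.
Dana ∩ Elena ∩ Yuki ∩ Omar: 08:15-08:40, 14:30-17:55.
Dana ∩ Elena ∩ Yuki ∩ Omar ∩ Priya: 08:15-08:40, 14:30-16:50.
So the common availability across everyone is 08:15-08:40, 14:30-16:50.
The first common window of at least 90 minutes is 14:30-16:50, so the earliest start is 14:30.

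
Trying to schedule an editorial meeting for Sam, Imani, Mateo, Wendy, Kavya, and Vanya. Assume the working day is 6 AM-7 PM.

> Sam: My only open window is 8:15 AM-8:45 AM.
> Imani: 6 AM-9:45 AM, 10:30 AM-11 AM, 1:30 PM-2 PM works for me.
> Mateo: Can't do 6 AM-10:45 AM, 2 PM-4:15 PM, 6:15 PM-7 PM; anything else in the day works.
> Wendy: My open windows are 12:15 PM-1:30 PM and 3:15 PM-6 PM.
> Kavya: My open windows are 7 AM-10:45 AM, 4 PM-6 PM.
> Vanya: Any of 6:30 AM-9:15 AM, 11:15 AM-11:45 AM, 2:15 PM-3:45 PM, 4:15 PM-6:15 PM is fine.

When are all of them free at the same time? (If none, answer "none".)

none

Sam free: 08:15-08:45.
Imani free: 06:00-09:45, 10:30-11:00, 13:30-14:00.
Mateo free: 10:45-14:00, 16:15-18:15 (invert busy blocks within the working day).
Wendy free: 12:15-13:30, 15:15-18:00.
Kavya free: 07:00-10:45, 16:00-18:00.
Vanya free: 06:30-09:15, 11:15-11:45, 14:15-15:45, 16:15-18:15.
Sam ∩ Imani: 08:15-08:45.
Sam ∩ Imani ∩ Mateo: ∅.
Sam ∩ Imani ∩ Mateo ∩ Wendy: ∅.
Sam ∩ Imani ∩ Mateo ∩ Wendy ∩ Kavya: ∅.
Sam ∩ Imani ∩ Mateo ∩ Wendy ∩ Kavya ∩ Vanya: ∅.
There is no time when everyone is free.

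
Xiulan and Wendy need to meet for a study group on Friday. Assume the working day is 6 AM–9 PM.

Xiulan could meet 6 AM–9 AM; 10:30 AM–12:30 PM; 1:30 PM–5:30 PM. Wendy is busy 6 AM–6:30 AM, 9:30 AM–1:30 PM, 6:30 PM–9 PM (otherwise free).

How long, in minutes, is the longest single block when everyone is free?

Xiulan free: 06:00-09:00, 10:30-12:30, 13:30-17:30.
Wendy free: 06:30-09:30, 13:30-18:30 (invert busy blocks within the working day).
Xiulan ∩ Wendy: 06:30-09:00, 13:30-17:30.
The longest is 13:30-17:30 at 240 minutes.

240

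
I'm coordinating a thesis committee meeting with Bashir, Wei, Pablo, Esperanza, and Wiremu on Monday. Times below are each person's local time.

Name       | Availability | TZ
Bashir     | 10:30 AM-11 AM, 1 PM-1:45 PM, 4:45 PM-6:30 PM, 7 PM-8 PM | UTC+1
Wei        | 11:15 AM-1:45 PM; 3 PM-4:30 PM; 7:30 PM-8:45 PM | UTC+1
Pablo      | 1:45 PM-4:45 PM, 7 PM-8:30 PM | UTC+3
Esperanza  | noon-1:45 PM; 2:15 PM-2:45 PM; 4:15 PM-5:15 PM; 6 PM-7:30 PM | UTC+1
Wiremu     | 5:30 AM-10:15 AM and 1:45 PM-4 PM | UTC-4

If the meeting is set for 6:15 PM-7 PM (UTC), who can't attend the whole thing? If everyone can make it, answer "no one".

Esperanza, Pablo, Wei

Bashir in UTC: 09:30-10:00, 12:00-12:45, 15:45-17:30, 18:00-19:00 (subtract 1h to convert from UTC+1).
Wei in UTC: 10:15-12:45, 14:00-15:30, 18:30-19:45 (subtract 1h to convert from UTC+1).
Pablo in UTC: 10:45-13:45, 16:00-17:30 (subtract 3h to convert from UTC+3).
Esperanza in UTC: 11:00-12:45, 13:15-13:45, 15:15-16:15, 17:00-18:30 (subtract 1h to convert from UTC+1).
Wiremu in UTC: 09:30-14:15, 17:45-20:00 (add 4h to convert from UTC-4).
Bashir: free for 18:15-19:00. Wei: not fully free for 18:15-19:00. Pablo: not fully free for 18:15-19:00. Esperanza: not fully free for 18:15-19:00. Wiremu: free for 18:15-19:00.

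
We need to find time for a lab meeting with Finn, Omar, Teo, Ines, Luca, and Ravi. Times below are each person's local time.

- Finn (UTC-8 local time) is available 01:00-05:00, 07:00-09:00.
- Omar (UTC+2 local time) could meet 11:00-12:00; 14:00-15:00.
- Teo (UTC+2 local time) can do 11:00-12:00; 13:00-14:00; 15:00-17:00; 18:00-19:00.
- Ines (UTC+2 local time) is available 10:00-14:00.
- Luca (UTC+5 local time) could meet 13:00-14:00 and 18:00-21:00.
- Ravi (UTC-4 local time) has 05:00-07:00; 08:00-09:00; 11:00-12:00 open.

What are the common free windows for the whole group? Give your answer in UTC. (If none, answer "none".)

none

Finn in UTC: 09:00-13:00, 15:00-17:00 (add 8h to convert from UTC-8).
Omar in UTC: 09:00-10:00, 12:00-13:00 (subtract 2h to convert from UTC+2).
Teo in UTC: 09:00-10:00, 11:00-12:00, 13:00-15:00, 16:00-17:00 (subtract 2h to convert from UTC+2).
Ines in UTC: 08:00-12:00 (subtract 2h to convert from UTC+2).
Luca in UTC: 08:00-09:00, 13:00-16:00 (subtract 5h to convert from UTC+5).
Ravi in UTC: 09:00-11:00, 12:00-13:00, 15:00-16:00 (add 4h to convert from UTC-4).
Finn ∩ Omar: 09:00-10:00, 12:00-13:00.
Finn ∩ Omar ∩ Teo: 09:00-10:00.
Finn ∩ Omar ∩ Teo ∩ Ines: 09:00-10:00.
Finn ∩ Omar ∩ Teo ∩ Ines ∩ Luca: ∅.
Finn ∩ Omar ∩ Teo ∩ Ines ∩ Luca ∩ Ravi: ∅.
There is no time when everyone is free.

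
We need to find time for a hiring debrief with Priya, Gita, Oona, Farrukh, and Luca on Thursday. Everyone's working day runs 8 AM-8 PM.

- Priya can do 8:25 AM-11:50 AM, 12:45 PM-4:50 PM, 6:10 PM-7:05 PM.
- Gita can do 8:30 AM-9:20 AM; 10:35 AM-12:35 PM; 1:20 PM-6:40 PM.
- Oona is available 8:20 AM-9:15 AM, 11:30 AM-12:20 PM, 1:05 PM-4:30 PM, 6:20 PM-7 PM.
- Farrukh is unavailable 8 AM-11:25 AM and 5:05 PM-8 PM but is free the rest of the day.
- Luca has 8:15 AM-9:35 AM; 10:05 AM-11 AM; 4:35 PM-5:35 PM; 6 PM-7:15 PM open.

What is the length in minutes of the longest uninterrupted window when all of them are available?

Priya free: 08:25-11:50, 12:45-16:50, 18:10-19:05.
Gita free: 08:30-09:20, 10:35-12:35, 13:20-18:40.
Oona free: 08:20-09:15, 11:30-12:20, 13:05-16:30, 18:20-19:00.
Farrukh free: 11:25-17:05 (invert busy blocks within the working day).
Luca free: 08:15-09:35, 10:05-11:00, 16:35-17:35, 18:00-19:15.
Priya ∩ Gita: 08:30-09:20, 10:35-11:50, 13:20-16:50, 18:10-18:40.
Priya ∩ Gita ∩ Oona: 08:30-09:15, 11:30-11:50, 13:20-16:30, 18:20-18:40.
Priya ∩ Gita ∩ Oona ∩ Farrukh: 11:30-11:50, 13:20-16:30.
Priya ∩ Gita ∩ Oona ∩ Farrukh ∩ Luca: ∅.
There is no time when everyone is free.
No common window exists, so the longest block is 0 minutes.

0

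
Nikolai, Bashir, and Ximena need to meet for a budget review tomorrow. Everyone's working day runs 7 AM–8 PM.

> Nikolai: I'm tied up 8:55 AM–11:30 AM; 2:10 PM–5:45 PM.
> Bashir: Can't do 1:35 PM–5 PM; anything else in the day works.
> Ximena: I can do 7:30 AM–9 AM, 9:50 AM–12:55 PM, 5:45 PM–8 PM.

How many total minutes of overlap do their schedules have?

305

Nikolai free: 07:00-08:55, 11:30-14:10, 17:45-20:00 (invert busy blocks within the working day).
Bashir free: 07:00-13:35, 17:00-20:00 (invert busy blocks within the working day).
Ximena free: 07:30-09:00, 09:50-12:55, 17:45-20:00.
Nikolai ∩ Bashir: 07:00-08:55, 11:30-13:35, 17:45-20:00.
Nikolai ∩ Bashir ∩ Ximena: 07:30-08:55, 11:30-12:55, 17:45-20:00.
So the common availability across everyone is 07:30-08:55, 11:30-12:55, 17:45-20:00.
Summing the common windows: 85 + 85 + 135 = 305 minutes.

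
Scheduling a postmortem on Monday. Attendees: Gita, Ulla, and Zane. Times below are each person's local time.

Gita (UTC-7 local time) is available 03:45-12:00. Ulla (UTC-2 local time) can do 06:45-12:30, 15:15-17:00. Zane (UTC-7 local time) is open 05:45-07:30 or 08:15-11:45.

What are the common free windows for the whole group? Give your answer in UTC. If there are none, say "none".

Gita in UTC: 10:45-19:00 (add 7h to convert from UTC-7).
Ulla in UTC: 08:45-14:30, 17:15-19:00 (add 2h to convert from UTC-2).
Zane in UTC: 12:45-14:30, 15:15-18:45 (add 7h to convert from UTC-7).
Gita ∩ Ulla: 10:45-14:30, 17:15-19:00.
Gita ∩ Ulla ∩ Zane: 12:45-14:30, 17:15-18:45.

12:45-14:30, 17:15-18:45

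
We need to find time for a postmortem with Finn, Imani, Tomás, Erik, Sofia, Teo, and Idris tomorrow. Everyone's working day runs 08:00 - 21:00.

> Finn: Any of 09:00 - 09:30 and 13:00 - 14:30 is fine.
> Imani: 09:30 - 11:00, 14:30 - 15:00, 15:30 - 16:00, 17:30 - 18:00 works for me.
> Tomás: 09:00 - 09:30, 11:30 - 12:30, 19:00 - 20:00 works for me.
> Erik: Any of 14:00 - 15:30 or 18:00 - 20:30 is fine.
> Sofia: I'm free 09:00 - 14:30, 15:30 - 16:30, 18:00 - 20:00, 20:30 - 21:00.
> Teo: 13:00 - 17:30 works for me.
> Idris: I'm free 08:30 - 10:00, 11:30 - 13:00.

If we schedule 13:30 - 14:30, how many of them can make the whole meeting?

3

Finn, Sofia, and Teo can make the full 13:30-14:30 slot — that's 3.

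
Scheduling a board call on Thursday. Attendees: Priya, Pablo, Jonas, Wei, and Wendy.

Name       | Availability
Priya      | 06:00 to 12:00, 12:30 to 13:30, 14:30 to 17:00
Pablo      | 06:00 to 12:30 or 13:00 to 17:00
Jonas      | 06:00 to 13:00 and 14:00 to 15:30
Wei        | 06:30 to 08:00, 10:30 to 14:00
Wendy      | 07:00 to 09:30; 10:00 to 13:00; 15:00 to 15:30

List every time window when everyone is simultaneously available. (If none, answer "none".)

07:00-08:00, 10:30-12:00

Priya ∩ Pablo: 06:00-12:00, 13:00-13:30, 14:30-17:00.
Priya ∩ Pablo ∩ Jonas: 06:00-12:00, 14:30-15:30.
Priya ∩ Pablo ∩ Jonas ∩ Wei: 06:30-08:00, 10:30-12:00.
Priya ∩ Pablo ∩ Jonas ∩ Wei ∩ Wendy: 07:00-08:00, 10:30-12:00.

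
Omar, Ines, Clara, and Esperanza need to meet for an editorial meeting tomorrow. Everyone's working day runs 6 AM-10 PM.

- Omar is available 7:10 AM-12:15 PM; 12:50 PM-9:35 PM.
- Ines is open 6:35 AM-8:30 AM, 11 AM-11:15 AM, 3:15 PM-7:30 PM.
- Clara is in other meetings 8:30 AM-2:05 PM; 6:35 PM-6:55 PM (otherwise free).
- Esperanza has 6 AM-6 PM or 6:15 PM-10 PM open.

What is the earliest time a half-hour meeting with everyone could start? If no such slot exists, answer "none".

Omar free: 07:10-12:15, 12:50-21:35.
Ines free: 06:35-08:30, 11:00-11:15, 15:15-19:30.
Clara free: 06:00-08:30, 14:05-18:35, 18:55-22:00 (invert busy blocks within the working day).
Esperanza free: 06:00-18:00, 18:15-22:00.
Omar ∩ Ines: 07:10-08:30, 11:00-11:15, 15:15-19:30.
Omar ∩ Ines ∩ Clara: 07:10-08:30, 15:15-18:35, 18:55-19:30.
Omar ∩ Ines ∩ Clara ∩ Esperanza: 07:10-08:30, 15:15-18:00, 18:15-18:35, 18:55-19:30.
Those are the intersection windows.
The first common window of at least 30 minutes is 07:10-08:30, so the earliest start is 07:10.

07:10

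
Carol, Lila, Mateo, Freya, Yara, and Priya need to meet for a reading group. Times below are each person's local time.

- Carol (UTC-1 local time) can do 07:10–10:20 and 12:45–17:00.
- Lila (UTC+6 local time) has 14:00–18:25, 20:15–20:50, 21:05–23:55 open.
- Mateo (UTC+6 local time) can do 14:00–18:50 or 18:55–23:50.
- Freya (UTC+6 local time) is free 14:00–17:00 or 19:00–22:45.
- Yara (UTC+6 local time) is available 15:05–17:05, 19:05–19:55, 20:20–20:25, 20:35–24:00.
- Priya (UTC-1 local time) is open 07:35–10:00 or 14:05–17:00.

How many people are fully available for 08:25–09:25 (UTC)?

Carol in UTC: 08:10-11:20, 13:45-18:00 (add 1h to convert from UTC-1).
Lila in UTC: 08:00-12:25, 14:15-14:50, 15:05-17:55 (subtract 6h to convert from UTC+6).
Mateo in UTC: 08:00-12:50, 12:55-17:50 (subtract 6h to convert from UTC+6).
Freya in UTC: 08:00-11:00, 13:00-16:45 (subtract 6h to convert from UTC+6).
Yara in UTC: 09:05-11:05, 13:05-13:55, 14:20-14:25, 14:35-18:00 (subtract 6h to convert from UTC+6).
Priya in UTC: 08:35-11:00, 15:05-18:00 (add 1h to convert from UTC-1).
Carol, Lila, Mateo, and Freya can make the full 08:25-09:25 slot — that's 4.

4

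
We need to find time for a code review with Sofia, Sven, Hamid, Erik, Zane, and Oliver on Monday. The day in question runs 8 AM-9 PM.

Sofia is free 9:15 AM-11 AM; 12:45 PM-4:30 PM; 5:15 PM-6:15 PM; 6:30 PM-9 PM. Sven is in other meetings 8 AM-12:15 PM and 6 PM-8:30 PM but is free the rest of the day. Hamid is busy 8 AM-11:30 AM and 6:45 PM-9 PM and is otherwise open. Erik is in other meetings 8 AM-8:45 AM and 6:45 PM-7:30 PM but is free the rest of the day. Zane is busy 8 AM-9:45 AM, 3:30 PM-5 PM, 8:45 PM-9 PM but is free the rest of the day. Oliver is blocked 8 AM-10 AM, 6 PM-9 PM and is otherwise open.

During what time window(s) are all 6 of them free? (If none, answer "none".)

12:45-15:30, 17:15-18:00

Sofia free: 09:15-11:00, 12:45-16:30, 17:15-18:15, 18:30-21:00.
Sven free: 12:15-18:00, 20:30-21:00 (invert busy blocks within the working day).
Hamid free: 11:30-18:45 (invert busy blocks within the working day).
Erik free: 08:45-18:45, 19:30-21:00 (invert busy blocks within the working day).
Zane free: 09:45-15:30, 17:00-20:45 (invert busy blocks within the working day).
Oliver free: 10:00-18:00 (invert busy blocks within the working day).
Sofia ∩ Sven: 12:45-16:30, 17:15-18:00, 20:30-21:00.
Sofia ∩ Sven ∩ Hamid: 12:45-16:30, 17:15-18:00.
Sofia ∩ Sven ∩ Hamid ∩ Erik: 12:45-16:30, 17:15-18:00.
Sofia ∩ Sven ∩ Hamid ∩ Erik ∩ Zane: 12:45-15:30, 17:15-18:00.
Sofia ∩ Sven ∩ Hamid ∩ Erik ∩ Zane ∩ Oliver: 12:45-15:30, 17:15-18:00.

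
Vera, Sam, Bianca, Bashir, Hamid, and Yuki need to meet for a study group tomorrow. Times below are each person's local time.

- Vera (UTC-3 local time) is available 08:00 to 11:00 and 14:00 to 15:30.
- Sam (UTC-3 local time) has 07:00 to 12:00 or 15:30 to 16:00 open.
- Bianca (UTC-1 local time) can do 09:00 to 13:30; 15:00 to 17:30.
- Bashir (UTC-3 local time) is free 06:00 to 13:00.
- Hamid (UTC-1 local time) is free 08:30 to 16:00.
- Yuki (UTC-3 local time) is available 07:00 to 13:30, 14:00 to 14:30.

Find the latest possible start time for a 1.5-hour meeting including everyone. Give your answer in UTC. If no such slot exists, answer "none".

12:30

Vera in UTC: 11:00-14:00, 17:00-18:30 (add 3h to convert from UTC-3).
Sam in UTC: 10:00-15:00, 18:30-19:00 (add 3h to convert from UTC-3).
Bianca in UTC: 10:00-14:30, 16:00-18:30 (add 1h to convert from UTC-1).
Bashir in UTC: 09:00-16:00 (add 3h to convert from UTC-3).
Hamid in UTC: 09:30-17:00 (add 1h to convert from UTC-1).
Yuki in UTC: 10:00-16:30, 17:00-17:30 (add 3h to convert from UTC-3).
Vera ∩ Sam: 11:00-14:00.
Vera ∩ Sam ∩ Bianca: 11:00-14:00.
Vera ∩ Sam ∩ Bianca ∩ Bashir: 11:00-14:00.
Vera ∩ Sam ∩ Bianca ∩ Bashir ∩ Hamid: 11:00-14:00.
Vera ∩ Sam ∩ Bianca ∩ Bashir ∩ Hamid ∩ Yuki: 11:00-14:00.
The last common window of at least 90 minutes is 11:00-14:00; a 90-minute meeting can start as late as 12:30 and still end by 14:00.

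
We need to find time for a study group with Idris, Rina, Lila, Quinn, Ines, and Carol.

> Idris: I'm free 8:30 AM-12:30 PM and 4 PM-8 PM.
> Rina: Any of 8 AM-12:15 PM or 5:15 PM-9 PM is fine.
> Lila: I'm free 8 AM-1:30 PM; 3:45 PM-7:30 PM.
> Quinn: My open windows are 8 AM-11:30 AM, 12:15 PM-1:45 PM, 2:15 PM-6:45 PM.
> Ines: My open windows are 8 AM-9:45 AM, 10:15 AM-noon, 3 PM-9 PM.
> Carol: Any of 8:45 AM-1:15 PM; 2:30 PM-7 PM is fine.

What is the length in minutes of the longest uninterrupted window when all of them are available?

90

Idris ∩ Rina: 08:30-12:15, 17:15-20:00.
Idris ∩ Rina ∩ Lila: 08:30-12:15, 17:15-19:30.
Idris ∩ Rina ∩ Lila ∩ Quinn: 08:30-11:30, 17:15-18:45.
Idris ∩ Rina ∩ Lila ∩ Quinn ∩ Ines: 08:30-09:45, 10:15-11:30, 17:15-18:45.
Idris ∩ Rina ∩ Lila ∩ Quinn ∩ Ines ∩ Carol: 08:45-09:45, 10:15-11:30, 17:15-18:45.
So the common availability across everyone is 08:45-09:45, 10:15-11:30, 17:15-18:45.
The longest is 17:15-18:45 at 90 minutes.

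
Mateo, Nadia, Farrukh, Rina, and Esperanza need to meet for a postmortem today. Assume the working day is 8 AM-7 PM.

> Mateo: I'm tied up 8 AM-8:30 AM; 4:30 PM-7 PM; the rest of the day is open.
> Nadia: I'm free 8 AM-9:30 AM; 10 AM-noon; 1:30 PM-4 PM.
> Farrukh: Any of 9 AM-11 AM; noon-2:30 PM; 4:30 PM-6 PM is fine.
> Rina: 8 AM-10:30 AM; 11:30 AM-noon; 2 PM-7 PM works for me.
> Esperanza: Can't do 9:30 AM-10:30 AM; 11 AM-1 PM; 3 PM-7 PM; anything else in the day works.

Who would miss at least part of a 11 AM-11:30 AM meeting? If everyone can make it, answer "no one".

Esperanza, Farrukh, Rina

Mateo free: 08:30-16:30 (invert busy blocks within the working day).
Nadia free: 08:00-09:30, 10:00-12:00, 13:30-16:00.
Farrukh free: 09:00-11:00, 12:00-14:30, 16:30-18:00.
Rina free: 08:00-10:30, 11:30-12:00, 14:00-19:00.
Esperanza free: 08:00-09:30, 10:30-11:00, 13:00-15:00 (invert busy blocks within the working day).
Mateo: free for 11:00-11:30. Nadia: free for 11:00-11:30. Farrukh: not fully free for 11:00-11:30. Rina: not fully free for 11:00-11:30. Esperanza: not fully free for 11:00-11:30.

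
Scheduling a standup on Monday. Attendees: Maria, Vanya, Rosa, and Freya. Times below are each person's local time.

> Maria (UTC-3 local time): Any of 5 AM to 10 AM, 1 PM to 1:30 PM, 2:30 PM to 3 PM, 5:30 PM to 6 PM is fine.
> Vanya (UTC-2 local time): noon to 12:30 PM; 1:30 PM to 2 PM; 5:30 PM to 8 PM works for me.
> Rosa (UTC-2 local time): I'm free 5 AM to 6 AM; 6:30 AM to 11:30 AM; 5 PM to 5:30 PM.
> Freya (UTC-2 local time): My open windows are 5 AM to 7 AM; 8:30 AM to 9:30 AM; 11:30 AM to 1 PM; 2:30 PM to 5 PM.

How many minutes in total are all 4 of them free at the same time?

Maria in UTC: 08:00-13:00, 16:00-16:30, 17:30-18:00, 20:30-21:00 (add 3h to convert from UTC-3).
Vanya in UTC: 14:00-14:30, 15:30-16:00, 19:30-22:00 (add 2h to convert from UTC-2).
Rosa in UTC: 07:00-08:00, 08:30-13:30, 19:00-19:30 (add 2h to convert from UTC-2).
Freya in UTC: 07:00-09:00, 10:30-11:30, 13:30-15:00, 16:30-19:00 (add 2h to convert from UTC-2).
Maria ∩ Vanya: 20:30-21:00.
Maria ∩ Vanya ∩ Rosa: ∅.
Maria ∩ Vanya ∩ Rosa ∩ Freya: ∅.
There is no time when everyone is free.
There is no common window, so the total is 0 minutes.

0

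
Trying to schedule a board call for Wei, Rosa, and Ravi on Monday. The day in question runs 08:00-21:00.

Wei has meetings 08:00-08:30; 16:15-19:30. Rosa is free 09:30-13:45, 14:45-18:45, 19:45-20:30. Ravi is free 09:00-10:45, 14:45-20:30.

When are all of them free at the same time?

09:30-10:45, 14:45-16:15, 19:45-20:30

Wei free: 08:30-16:15, 19:30-21:00 (invert busy blocks within the working day).
Rosa free: 09:30-13:45, 14:45-18:45, 19:45-20:30.
Ravi free: 09:00-10:45, 14:45-20:30.
Wei ∩ Rosa: 09:30-13:45, 14:45-16:15, 19:45-20:30.
Wei ∩ Rosa ∩ Ravi: 09:30-10:45, 14:45-16:15, 19:45-20:30.
Those are the intersection windows.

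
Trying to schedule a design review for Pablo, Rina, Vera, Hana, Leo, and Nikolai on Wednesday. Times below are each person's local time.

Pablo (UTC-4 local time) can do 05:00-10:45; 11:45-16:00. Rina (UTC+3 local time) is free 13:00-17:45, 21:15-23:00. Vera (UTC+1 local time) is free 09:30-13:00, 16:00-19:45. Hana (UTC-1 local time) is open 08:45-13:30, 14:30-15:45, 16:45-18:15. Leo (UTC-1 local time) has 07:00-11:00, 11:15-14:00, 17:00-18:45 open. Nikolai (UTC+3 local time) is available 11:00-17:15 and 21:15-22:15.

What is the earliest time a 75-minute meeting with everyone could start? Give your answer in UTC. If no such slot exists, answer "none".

Pablo in UTC: 09:00-14:45, 15:45-20:00 (add 4h to convert from UTC-4).
Rina in UTC: 10:00-14:45, 18:15-20:00 (subtract 3h to convert from UTC+3).
Vera in UTC: 08:30-12:00, 15:00-18:45 (subtract 1h to convert from UTC+1).
Hana in UTC: 09:45-14:30, 15:30-16:45, 17:45-19:15 (add 1h to convert from UTC-1).
Leo in UTC: 08:00-12:00, 12:15-15:00, 18:00-19:45 (add 1h to convert from UTC-1).
Nikolai in UTC: 08:00-14:15, 18:15-19:15 (subtract 3h to convert from UTC+3).
Pablo ∩ Rina: 10:00-14:45, 18:15-20:00.
Pablo ∩ Rina ∩ Vera: 10:00-12:00, 18:15-18:45.
Pablo ∩ Rina ∩ Vera ∩ Hana: 10:00-12:00, 18:15-18:45.
Pablo ∩ Rina ∩ Vera ∩ Hana ∩ Leo: 10:00-12:00, 18:15-18:45.
Pablo ∩ Rina ∩ Vera ∩ Hana ∩ Leo ∩ Nikolai: 10:00-12:00, 18:15-18:45.
The first common window of at least 75 minutes is 10:00-12:00, so the earliest start is 10:00.

10:00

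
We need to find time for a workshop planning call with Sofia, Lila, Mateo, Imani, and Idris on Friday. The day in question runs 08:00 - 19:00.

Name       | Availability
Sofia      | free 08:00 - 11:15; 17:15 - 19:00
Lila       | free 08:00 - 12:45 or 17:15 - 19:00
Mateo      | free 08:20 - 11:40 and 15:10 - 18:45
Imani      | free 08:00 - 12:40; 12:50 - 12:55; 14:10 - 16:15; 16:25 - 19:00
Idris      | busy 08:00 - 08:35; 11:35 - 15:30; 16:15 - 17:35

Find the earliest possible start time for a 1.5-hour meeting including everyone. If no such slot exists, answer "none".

Sofia free: 08:00-11:15, 17:15-19:00.
Lila free: 08:00-12:45, 17:15-19:00.
Mateo free: 08:20-11:40, 15:10-18:45.
Imani free: 08:00-12:40, 12:50-12:55, 14:10-16:15, 16:25-19:00.
Idris free: 08:35-11:35, 15:30-16:15, 17:35-19:00 (invert busy blocks within the working day).
Sofia ∩ Lila: 08:00-11:15, 17:15-19:00.
Sofia ∩ Lila ∩ Mateo: 08:20-11:15, 17:15-18:45.
Sofia ∩ Lila ∩ Mateo ∩ Imani: 08:20-11:15, 17:15-18:45.
Sofia ∩ Lila ∩ Mateo ∩ Imani ∩ Idris: 08:35-11:15, 17:35-18:45.
Those are the intersection windows.
The first common window of at least 90 minutes is 08:35-11:15, so the earliest start is 08:35.

08:35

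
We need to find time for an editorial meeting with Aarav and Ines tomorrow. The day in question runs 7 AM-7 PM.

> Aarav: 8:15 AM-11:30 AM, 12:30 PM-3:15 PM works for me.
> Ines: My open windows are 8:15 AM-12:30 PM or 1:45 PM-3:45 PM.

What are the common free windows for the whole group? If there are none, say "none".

Aarav ∩ Ines: 08:15-11:30, 13:45-15:15.

08:15-11:30, 13:45-15:15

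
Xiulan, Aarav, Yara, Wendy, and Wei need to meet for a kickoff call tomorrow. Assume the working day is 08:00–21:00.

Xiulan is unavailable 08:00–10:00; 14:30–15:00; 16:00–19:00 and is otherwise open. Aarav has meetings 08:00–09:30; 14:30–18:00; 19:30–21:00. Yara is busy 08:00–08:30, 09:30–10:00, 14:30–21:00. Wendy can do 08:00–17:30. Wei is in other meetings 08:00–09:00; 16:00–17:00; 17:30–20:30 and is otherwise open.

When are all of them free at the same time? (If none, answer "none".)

Xiulan free: 10:00-14:30, 15:00-16:00, 19:00-21:00 (invert busy blocks within the working day).
Aarav free: 09:30-14:30, 18:00-19:30 (invert busy blocks within the working day).
Yara free: 08:30-09:30, 10:00-14:30 (invert busy blocks within the working day).
Wendy free: 08:00-17:30.
Wei free: 09:00-16:00, 17:00-17:30, 20:30-21:00 (invert busy blocks within the working day).
Xiulan ∩ Aarav: 10:00-14:30, 19:00-19:30.
Xiulan ∩ Aarav ∩ Yara: 10:00-14:30.
Xiulan ∩ Aarav ∩ Yara ∩ Wendy: 10:00-14:30.
Xiulan ∩ Aarav ∩ Yara ∩ Wendy ∩ Wei: 10:00-14:30.

10:00-14:30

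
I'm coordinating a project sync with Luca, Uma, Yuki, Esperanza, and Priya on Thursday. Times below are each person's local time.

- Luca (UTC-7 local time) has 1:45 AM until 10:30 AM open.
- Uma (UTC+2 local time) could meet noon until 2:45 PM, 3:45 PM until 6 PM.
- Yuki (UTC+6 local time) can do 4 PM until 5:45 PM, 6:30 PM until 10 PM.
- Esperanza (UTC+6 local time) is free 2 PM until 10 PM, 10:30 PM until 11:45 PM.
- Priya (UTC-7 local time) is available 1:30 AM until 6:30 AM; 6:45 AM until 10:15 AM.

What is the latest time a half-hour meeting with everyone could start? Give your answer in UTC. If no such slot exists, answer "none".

Luca in UTC: 08:45-17:30 (add 7h to convert from UTC-7).
Uma in UTC: 10:00-12:45, 13:45-16:00 (subtract 2h to convert from UTC+2).
Yuki in UTC: 10:00-11:45, 12:30-16:00 (subtract 6h to convert from UTC+6).
Esperanza in UTC: 08:00-16:00, 16:30-17:45 (subtract 6h to convert from UTC+6).
Priya in UTC: 08:30-13:30, 13:45-17:15 (add 7h to convert from UTC-7).
Luca ∩ Uma: 10:00-12:45, 13:45-16:00.
Luca ∩ Uma ∩ Yuki: 10:00-11:45, 12:30-12:45, 13:45-16:00.
Luca ∩ Uma ∩ Yuki ∩ Esperanza: 10:00-11:45, 12:30-12:45, 13:45-16:00.
Luca ∩ Uma ∩ Yuki ∩ Esperanza ∩ Priya: 10:00-11:45, 12:30-12:45, 13:45-16:00.
The last common window of at least 30 minutes is 13:45-16:00; a 30-minute meeting can start as late as 15:30 and still end by 16:00.

15:30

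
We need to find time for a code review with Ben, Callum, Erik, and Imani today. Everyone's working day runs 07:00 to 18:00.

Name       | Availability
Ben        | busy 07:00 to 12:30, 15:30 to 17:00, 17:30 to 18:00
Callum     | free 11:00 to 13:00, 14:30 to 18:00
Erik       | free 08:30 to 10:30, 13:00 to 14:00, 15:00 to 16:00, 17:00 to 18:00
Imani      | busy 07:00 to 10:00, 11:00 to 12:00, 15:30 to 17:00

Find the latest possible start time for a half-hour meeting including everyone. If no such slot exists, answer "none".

Ben free: 12:30-15:30, 17:00-17:30 (invert busy blocks within the working day).
Callum free: 11:00-13:00, 14:30-18:00.
Erik free: 08:30-10:30, 13:00-14:00, 15:00-16:00, 17:00-18:00.
Imani free: 10:00-11:00, 12:00-15:30, 17:00-18:00 (invert busy blocks within the working day).
Ben ∩ Callum: 12:30-13:00, 14:30-15:30, 17:00-17:30.
Ben ∩ Callum ∩ Erik: 15:00-15:30, 17:00-17:30.
Ben ∩ Callum ∩ Erik ∩ Imani: 15:00-15:30, 17:00-17:30.
The last common window of at least 30 minutes is 17:00-17:30; a 30-minute meeting can start as late as 17:00 and still end by 17:30.

17:00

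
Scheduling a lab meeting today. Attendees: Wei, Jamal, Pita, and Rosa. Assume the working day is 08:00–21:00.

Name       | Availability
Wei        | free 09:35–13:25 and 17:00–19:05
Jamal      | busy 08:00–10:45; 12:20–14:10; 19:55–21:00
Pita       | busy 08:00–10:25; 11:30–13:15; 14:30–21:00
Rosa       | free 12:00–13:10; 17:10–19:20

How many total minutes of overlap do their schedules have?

0

Wei free: 09:35-13:25, 17:00-19:05.
Jamal free: 10:45-12:20, 14:10-19:55 (invert busy blocks within the working day).
Pita free: 10:25-11:30, 13:15-14:30 (invert busy blocks within the working day).
Rosa free: 12:00-13:10, 17:10-19:20.
Wei ∩ Jamal: 10:45-12:20, 17:00-19:05.
Wei ∩ Jamal ∩ Pita: 10:45-11:30.
Wei ∩ Jamal ∩ Pita ∩ Rosa: ∅.
There is no time when everyone is free.
There is no common window, so the total is 0 minutes.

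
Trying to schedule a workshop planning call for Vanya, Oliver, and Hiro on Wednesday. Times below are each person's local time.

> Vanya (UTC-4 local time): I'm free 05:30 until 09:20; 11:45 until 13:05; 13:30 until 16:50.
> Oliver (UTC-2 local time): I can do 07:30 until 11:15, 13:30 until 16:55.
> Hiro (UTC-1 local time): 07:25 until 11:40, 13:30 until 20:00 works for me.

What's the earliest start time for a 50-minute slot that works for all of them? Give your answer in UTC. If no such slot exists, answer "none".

09:30

Vanya in UTC: 09:30-13:20, 15:45-17:05, 17:30-20:50 (add 4h to convert from UTC-4).
Oliver in UTC: 09:30-13:15, 15:30-18:55 (add 2h to convert from UTC-2).
Hiro in UTC: 08:25-12:40, 14:30-21:00 (add 1h to convert from UTC-1).
Vanya ∩ Oliver: 09:30-13:15, 15:45-17:05, 17:30-18:55.
Vanya ∩ Oliver ∩ Hiro: 09:30-12:40, 15:45-17:05, 17:30-18:55.
So the common availability across everyone is 09:30-12:40, 15:45-17:05, 17:30-18:55.
The first common window of at least 50 minutes is 09:30-12:40, so the earliest start is 09:30.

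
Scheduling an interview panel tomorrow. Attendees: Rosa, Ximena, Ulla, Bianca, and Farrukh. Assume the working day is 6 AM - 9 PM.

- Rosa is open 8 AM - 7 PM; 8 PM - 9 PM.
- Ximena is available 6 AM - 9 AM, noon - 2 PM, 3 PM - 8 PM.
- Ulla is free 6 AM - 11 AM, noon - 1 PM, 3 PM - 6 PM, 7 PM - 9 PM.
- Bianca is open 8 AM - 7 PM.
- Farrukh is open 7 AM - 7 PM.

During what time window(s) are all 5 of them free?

08:00-09:00, 12:00-13:00, 15:00-18:00

Rosa ∩ Ximena: 08:00-09:00, 12:00-14:00, 15:00-19:00.
Rosa ∩ Ximena ∩ Ulla: 08:00-09:00, 12:00-13:00, 15:00-18:00.
Rosa ∩ Ximena ∩ Ulla ∩ Bianca: 08:00-09:00, 12:00-13:00, 15:00-18:00.
Rosa ∩ Ximena ∩ Ulla ∩ Bianca ∩ Farrukh: 08:00-09:00, 12:00-13:00, 15:00-18:00.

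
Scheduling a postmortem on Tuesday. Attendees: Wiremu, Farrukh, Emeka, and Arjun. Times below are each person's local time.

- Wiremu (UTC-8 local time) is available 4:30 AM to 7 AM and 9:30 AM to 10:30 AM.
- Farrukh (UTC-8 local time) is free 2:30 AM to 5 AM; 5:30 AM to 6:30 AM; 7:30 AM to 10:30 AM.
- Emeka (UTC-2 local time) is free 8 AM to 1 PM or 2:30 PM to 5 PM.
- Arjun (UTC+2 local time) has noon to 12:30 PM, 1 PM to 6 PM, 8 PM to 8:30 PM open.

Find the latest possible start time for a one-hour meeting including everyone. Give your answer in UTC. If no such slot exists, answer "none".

13:30

Wiremu in UTC: 12:30-15:00, 17:30-18:30 (add 8h to convert from UTC-8).
Farrukh in UTC: 10:30-13:00, 13:30-14:30, 15:30-18:30 (add 8h to convert from UTC-8).
Emeka in UTC: 10:00-15:00, 16:30-19:00 (add 2h to convert from UTC-2).
Arjun in UTC: 10:00-10:30, 11:00-16:00, 18:00-18:30 (subtract 2h to convert from UTC+2).
Wiremu ∩ Farrukh: 12:30-13:00, 13:30-14:30, 17:30-18:30.
Wiremu ∩ Farrukh ∩ Emeka: 12:30-13:00, 13:30-14:30, 17:30-18:30.
Wiremu ∩ Farrukh ∩ Emeka ∩ Arjun: 12:30-13:00, 13:30-14:30, 18:00-18:30.
The last common window of at least 60 minutes is 13:30-14:30; a 60-minute meeting can start as late as 13:30 and still end by 14:30.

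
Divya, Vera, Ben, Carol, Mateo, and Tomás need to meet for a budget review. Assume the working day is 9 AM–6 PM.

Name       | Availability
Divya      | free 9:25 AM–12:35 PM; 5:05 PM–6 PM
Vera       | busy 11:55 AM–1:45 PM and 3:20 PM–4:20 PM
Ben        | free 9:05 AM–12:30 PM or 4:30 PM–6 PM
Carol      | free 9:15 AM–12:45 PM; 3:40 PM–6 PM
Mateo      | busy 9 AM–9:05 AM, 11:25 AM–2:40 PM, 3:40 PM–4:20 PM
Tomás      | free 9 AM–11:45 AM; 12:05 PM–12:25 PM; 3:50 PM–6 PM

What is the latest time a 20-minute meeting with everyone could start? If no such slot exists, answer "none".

17:40

Divya free: 09:25-12:35, 17:05-18:00.
Vera free: 09:00-11:55, 13:45-15:20, 16:20-18:00 (invert busy blocks within the working day).
Ben free: 09:05-12:30, 16:30-18:00.
Carol free: 09:15-12:45, 15:40-18:00.
Mateo free: 09:05-11:25, 14:40-15:40, 16:20-18:00 (invert busy blocks within the working day).
Tomás free: 09:00-11:45, 12:05-12:25, 15:50-18:00.
Divya ∩ Vera: 09:25-11:55, 17:05-18:00.
Divya ∩ Vera ∩ Ben: 09:25-11:55, 17:05-18:00.
Divya ∩ Vera ∩ Ben ∩ Carol: 09:25-11:55, 17:05-18:00.
Divya ∩ Vera ∩ Ben ∩ Carol ∩ Mateo: 09:25-11:25, 17:05-18:00.
Divya ∩ Vera ∩ Ben ∩ Carol ∩ Mateo ∩ Tomás: 09:25-11:25, 17:05-18:00.
Those are the intersection windows.
The last common window of at least 20 minutes is 17:05-18:00; a 20-minute meeting can start as late as 17:40 and still end by 18:00.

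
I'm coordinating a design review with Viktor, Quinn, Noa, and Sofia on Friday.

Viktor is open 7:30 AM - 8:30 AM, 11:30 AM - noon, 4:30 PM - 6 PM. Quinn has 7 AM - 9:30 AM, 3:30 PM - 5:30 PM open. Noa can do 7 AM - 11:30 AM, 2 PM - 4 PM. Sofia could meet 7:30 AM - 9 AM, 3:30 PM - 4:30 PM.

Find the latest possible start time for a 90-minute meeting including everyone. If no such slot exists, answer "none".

Viktor ∩ Quinn: 07:30-08:30, 16:30-17:30.
Viktor ∩ Quinn ∩ Noa: 07:30-08:30.
Viktor ∩ Quinn ∩ Noa ∩ Sofia: 07:30-08:30.
No common window is at least 90 minutes long.

none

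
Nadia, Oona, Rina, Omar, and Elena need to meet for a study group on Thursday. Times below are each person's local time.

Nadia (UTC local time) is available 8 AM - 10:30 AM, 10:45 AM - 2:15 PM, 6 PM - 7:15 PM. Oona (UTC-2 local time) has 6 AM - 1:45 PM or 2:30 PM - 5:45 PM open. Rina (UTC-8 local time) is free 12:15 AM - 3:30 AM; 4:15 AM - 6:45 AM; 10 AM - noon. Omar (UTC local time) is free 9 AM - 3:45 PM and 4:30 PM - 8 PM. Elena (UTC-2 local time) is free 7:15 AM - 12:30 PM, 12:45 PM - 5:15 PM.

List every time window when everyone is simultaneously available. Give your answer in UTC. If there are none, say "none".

09:15-10:30, 10:45-11:30, 12:15-14:15, 18:00-19:15

Nadia in UTC: 08:00-10:30, 10:45-14:15, 18:00-19:15.
Oona in UTC: 08:00-15:45, 16:30-19:45 (add 2h to convert from UTC-2).
Rina in UTC: 08:15-11:30, 12:15-14:45, 18:00-20:00 (add 8h to convert from UTC-8).
Omar in UTC: 09:00-15:45, 16:30-20:00.
Elena in UTC: 09:15-14:30, 14:45-19:15 (add 2h to convert from UTC-2).
Nadia ∩ Oona: 08:00-10:30, 10:45-14:15, 18:00-19:15.
Nadia ∩ Oona ∩ Rina: 08:15-10:30, 10:45-11:30, 12:15-14:15, 18:00-19:15.
Nadia ∩ Oona ∩ Rina ∩ Omar: 09:00-10:30, 10:45-11:30, 12:15-14:15, 18:00-19:15.
Nadia ∩ Oona ∩ Rina ∩ Omar ∩ Elena: 09:15-10:30, 10:45-11:30, 12:15-14:15, 18:00-19:15.
So the common availability across everyone is 09:15-10:30, 10:45-11:30, 12:15-14:15, 18:00-19:15.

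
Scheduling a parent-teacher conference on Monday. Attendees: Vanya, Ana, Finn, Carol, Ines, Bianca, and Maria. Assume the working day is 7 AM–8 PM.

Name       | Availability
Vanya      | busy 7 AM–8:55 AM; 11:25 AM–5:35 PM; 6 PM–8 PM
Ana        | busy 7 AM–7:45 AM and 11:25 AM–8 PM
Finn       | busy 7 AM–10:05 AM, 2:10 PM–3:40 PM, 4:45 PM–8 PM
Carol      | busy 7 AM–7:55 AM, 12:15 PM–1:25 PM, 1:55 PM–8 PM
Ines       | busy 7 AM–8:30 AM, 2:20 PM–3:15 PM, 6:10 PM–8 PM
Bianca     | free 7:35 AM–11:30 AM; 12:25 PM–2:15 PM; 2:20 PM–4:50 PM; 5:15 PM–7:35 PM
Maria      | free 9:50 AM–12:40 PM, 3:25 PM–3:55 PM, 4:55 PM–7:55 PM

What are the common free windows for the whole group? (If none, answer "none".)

Vanya free: 08:55-11:25, 17:35-18:00 (invert busy blocks within the working day).
Ana free: 07:45-11:25 (invert busy blocks within the working day).
Finn free: 10:05-14:10, 15:40-16:45 (invert busy blocks within the working day).
Carol free: 07:55-12:15, 13:25-13:55 (invert busy blocks within the working day).
Ines free: 08:30-14:20, 15:15-18:10 (invert busy blocks within the working day).
Bianca free: 07:35-11:30, 12:25-14:15, 14:20-16:50, 17:15-19:35.
Maria free: 09:50-12:40, 15:25-15:55, 16:55-19:55.
Vanya ∩ Ana: 08:55-11:25.
Vanya ∩ Ana ∩ Finn: 10:05-11:25.
Vanya ∩ Ana ∩ Finn ∩ Carol: 10:05-11:25.
Vanya ∩ Ana ∩ Finn ∩ Carol ∩ Ines: 10:05-11:25.
Vanya ∩ Ana ∩ Finn ∩ Carol ∩ Ines ∩ Bianca: 10:05-11:25.
Vanya ∩ Ana ∩ Finn ∩ Carol ∩ Ines ∩ Bianca ∩ Maria: 10:05-11:25.
So the common availability across everyone is 10:05-11:25.

10:05-11:25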